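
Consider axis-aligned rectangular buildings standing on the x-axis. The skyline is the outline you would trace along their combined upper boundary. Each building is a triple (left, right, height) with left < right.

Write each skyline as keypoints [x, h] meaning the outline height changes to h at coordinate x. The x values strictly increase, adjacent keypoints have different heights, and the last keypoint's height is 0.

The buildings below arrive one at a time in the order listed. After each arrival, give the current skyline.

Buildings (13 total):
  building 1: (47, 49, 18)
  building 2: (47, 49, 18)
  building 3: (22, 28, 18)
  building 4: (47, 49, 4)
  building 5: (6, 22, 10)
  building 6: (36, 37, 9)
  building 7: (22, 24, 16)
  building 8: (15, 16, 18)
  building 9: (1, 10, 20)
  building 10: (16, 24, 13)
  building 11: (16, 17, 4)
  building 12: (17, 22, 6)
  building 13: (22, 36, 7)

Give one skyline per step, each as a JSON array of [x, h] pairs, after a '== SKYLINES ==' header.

== SKYLINES ==
[[47,18],[49,0]]
[[47,18],[49,0]]
[[22,18],[28,0],[47,18],[49,0]]
[[22,18],[28,0],[47,18],[49,0]]
[[6,10],[22,18],[28,0],[47,18],[49,0]]
[[6,10],[22,18],[28,0],[36,9],[37,0],[47,18],[49,0]]
[[6,10],[22,18],[28,0],[36,9],[37,0],[47,18],[49,0]]
[[6,10],[15,18],[16,10],[22,18],[28,0],[36,9],[37,0],[47,18],[49,0]]
[[1,20],[10,10],[15,18],[16,10],[22,18],[28,0],[36,9],[37,0],[47,18],[49,0]]
[[1,20],[10,10],[15,18],[16,13],[22,18],[28,0],[36,9],[37,0],[47,18],[49,0]]
[[1,20],[10,10],[15,18],[16,13],[22,18],[28,0],[36,9],[37,0],[47,18],[49,0]]
[[1,20],[10,10],[15,18],[16,13],[22,18],[28,0],[36,9],[37,0],[47,18],[49,0]]
[[1,20],[10,10],[15,18],[16,13],[22,18],[28,7],[36,9],[37,0],[47,18],[49,0]]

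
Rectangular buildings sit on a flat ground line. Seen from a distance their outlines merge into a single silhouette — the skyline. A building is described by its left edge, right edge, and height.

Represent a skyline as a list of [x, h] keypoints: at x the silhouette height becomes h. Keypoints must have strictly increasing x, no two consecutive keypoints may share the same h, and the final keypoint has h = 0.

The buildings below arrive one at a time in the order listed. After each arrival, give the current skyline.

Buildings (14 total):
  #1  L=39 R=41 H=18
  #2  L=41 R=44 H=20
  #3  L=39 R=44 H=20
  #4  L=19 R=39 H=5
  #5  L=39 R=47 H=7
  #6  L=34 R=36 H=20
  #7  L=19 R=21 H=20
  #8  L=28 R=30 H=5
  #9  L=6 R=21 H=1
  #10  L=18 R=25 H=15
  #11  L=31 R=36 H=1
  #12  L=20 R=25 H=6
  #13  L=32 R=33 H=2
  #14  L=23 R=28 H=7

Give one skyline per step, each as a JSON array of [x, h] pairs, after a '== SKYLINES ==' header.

== SKYLINES ==
[[39,18],[41,0]]
[[39,18],[41,20],[44,0]]
[[39,20],[44,0]]
[[19,5],[39,20],[44,0]]
[[19,5],[39,20],[44,7],[47,0]]
[[19,5],[34,20],[36,5],[39,20],[44,7],[47,0]]
[[19,20],[21,5],[34,20],[36,5],[39,20],[44,7],[47,0]]
[[19,20],[21,5],[34,20],[36,5],[39,20],[44,7],[47,0]]
[[6,1],[19,20],[21,5],[34,20],[36,5],[39,20],[44,7],[47,0]]
[[6,1],[18,15],[19,20],[21,15],[25,5],[34,20],[36,5],[39,20],[44,7],[47,0]]
[[6,1],[18,15],[19,20],[21,15],[25,5],[34,20],[36,5],[39,20],[44,7],[47,0]]
[[6,1],[18,15],[19,20],[21,15],[25,5],[34,20],[36,5],[39,20],[44,7],[47,0]]
[[6,1],[18,15],[19,20],[21,15],[25,5],[34,20],[36,5],[39,20],[44,7],[47,0]]
[[6,1],[18,15],[19,20],[21,15],[25,7],[28,5],[34,20],[36,5],[39,20],[44,7],[47,0]]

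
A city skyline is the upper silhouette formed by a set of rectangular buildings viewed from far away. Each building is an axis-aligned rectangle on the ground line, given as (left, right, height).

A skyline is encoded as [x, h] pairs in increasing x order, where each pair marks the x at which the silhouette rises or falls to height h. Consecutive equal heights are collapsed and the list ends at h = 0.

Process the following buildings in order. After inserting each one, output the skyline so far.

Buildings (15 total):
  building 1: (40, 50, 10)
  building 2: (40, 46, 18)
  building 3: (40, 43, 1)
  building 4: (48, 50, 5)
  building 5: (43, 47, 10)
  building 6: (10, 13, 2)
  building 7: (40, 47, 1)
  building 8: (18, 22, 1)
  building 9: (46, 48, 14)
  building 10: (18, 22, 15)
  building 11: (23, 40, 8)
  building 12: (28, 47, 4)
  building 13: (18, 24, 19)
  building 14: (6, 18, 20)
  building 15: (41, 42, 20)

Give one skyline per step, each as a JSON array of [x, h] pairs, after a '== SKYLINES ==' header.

== SKYLINES ==
[[40,10],[50,0]]
[[40,18],[46,10],[50,0]]
[[40,18],[46,10],[50,0]]
[[40,18],[46,10],[50,0]]
[[40,18],[46,10],[50,0]]
[[10,2],[13,0],[40,18],[46,10],[50,0]]
[[10,2],[13,0],[40,18],[46,10],[50,0]]
[[10,2],[13,0],[18,1],[22,0],[40,18],[46,10],[50,0]]
[[10,2],[13,0],[18,1],[22,0],[40,18],[46,14],[48,10],[50,0]]
[[10,2],[13,0],[18,15],[22,0],[40,18],[46,14],[48,10],[50,0]]
[[10,2],[13,0],[18,15],[22,0],[23,8],[40,18],[46,14],[48,10],[50,0]]
[[10,2],[13,0],[18,15],[22,0],[23,8],[40,18],[46,14],[48,10],[50,0]]
[[10,2],[13,0],[18,19],[24,8],[40,18],[46,14],[48,10],[50,0]]
[[6,20],[18,19],[24,8],[40,18],[46,14],[48,10],[50,0]]
[[6,20],[18,19],[24,8],[40,18],[41,20],[42,18],[46,14],[48,10],[50,0]]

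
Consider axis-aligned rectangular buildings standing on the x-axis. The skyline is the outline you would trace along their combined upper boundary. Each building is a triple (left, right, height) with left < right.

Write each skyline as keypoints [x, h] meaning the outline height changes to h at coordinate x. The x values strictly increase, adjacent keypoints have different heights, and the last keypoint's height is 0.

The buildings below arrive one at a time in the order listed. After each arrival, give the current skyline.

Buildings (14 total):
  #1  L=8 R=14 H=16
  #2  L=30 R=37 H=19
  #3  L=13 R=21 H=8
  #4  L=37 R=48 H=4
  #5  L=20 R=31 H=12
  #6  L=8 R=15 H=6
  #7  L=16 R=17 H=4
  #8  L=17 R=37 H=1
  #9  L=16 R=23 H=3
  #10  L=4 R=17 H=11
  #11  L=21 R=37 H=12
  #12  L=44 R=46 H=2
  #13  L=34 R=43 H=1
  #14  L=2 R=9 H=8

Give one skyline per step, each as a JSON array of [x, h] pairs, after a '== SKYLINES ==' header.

== SKYLINES ==
[[8,16],[14,0]]
[[8,16],[14,0],[30,19],[37,0]]
[[8,16],[14,8],[21,0],[30,19],[37,0]]
[[8,16],[14,8],[21,0],[30,19],[37,4],[48,0]]
[[8,16],[14,8],[20,12],[30,19],[37,4],[48,0]]
[[8,16],[14,8],[20,12],[30,19],[37,4],[48,0]]
[[8,16],[14,8],[20,12],[30,19],[37,4],[48,0]]
[[8,16],[14,8],[20,12],[30,19],[37,4],[48,0]]
[[8,16],[14,8],[20,12],[30,19],[37,4],[48,0]]
[[4,11],[8,16],[14,11],[17,8],[20,12],[30,19],[37,4],[48,0]]
[[4,11],[8,16],[14,11],[17,8],[20,12],[30,19],[37,4],[48,0]]
[[4,11],[8,16],[14,11],[17,8],[20,12],[30,19],[37,4],[48,0]]
[[4,11],[8,16],[14,11],[17,8],[20,12],[30,19],[37,4],[48,0]]
[[2,8],[4,11],[8,16],[14,11],[17,8],[20,12],[30,19],[37,4],[48,0]]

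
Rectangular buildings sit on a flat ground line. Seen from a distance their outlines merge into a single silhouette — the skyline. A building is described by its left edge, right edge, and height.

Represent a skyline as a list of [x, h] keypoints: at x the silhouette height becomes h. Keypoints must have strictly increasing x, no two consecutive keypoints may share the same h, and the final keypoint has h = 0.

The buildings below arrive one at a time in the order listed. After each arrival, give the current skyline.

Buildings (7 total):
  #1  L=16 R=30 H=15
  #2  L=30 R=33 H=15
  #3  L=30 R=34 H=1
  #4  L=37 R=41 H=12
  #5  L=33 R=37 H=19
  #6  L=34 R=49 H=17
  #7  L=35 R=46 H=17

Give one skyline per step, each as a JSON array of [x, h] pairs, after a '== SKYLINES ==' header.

== SKYLINES ==
[[16,15],[30,0]]
[[16,15],[33,0]]
[[16,15],[33,1],[34,0]]
[[16,15],[33,1],[34,0],[37,12],[41,0]]
[[16,15],[33,19],[37,12],[41,0]]
[[16,15],[33,19],[37,17],[49,0]]
[[16,15],[33,19],[37,17],[49,0]]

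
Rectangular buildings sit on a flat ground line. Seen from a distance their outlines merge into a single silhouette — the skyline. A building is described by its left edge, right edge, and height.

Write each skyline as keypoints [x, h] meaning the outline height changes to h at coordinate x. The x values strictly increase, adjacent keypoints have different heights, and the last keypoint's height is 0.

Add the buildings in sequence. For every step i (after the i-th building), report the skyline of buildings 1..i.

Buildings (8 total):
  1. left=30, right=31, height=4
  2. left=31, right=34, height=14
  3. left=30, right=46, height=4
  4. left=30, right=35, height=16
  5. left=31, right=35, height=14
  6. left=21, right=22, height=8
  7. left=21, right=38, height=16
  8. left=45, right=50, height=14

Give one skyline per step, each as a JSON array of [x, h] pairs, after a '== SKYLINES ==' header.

== SKYLINES ==
[[30,4],[31,0]]
[[30,4],[31,14],[34,0]]
[[30,4],[31,14],[34,4],[46,0]]
[[30,16],[35,4],[46,0]]
[[30,16],[35,4],[46,0]]
[[21,8],[22,0],[30,16],[35,4],[46,0]]
[[21,16],[38,4],[46,0]]
[[21,16],[38,4],[45,14],[50,0]]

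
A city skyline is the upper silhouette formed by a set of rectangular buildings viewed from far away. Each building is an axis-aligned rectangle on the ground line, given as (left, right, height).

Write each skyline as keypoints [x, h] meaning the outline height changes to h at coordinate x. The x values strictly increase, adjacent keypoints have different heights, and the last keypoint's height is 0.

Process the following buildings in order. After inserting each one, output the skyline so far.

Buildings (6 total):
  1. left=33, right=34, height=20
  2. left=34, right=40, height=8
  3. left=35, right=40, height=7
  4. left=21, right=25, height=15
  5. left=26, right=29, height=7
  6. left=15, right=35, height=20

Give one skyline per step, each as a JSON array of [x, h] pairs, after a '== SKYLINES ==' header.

== SKYLINES ==
[[33,20],[34,0]]
[[33,20],[34,8],[40,0]]
[[33,20],[34,8],[40,0]]
[[21,15],[25,0],[33,20],[34,8],[40,0]]
[[21,15],[25,0],[26,7],[29,0],[33,20],[34,8],[40,0]]
[[15,20],[35,8],[40,0]]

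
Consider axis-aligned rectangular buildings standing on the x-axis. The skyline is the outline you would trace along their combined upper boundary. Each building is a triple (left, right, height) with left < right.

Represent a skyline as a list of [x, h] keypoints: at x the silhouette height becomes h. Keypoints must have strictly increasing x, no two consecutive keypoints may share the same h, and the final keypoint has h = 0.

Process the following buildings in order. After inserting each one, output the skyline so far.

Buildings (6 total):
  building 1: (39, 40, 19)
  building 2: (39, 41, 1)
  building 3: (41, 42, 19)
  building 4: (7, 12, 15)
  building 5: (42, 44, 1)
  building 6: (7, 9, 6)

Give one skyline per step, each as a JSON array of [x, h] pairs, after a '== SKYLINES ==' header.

== SKYLINES ==
[[39,19],[40,0]]
[[39,19],[40,1],[41,0]]
[[39,19],[40,1],[41,19],[42,0]]
[[7,15],[12,0],[39,19],[40,1],[41,19],[42,0]]
[[7,15],[12,0],[39,19],[40,1],[41,19],[42,1],[44,0]]
[[7,15],[12,0],[39,19],[40,1],[41,19],[42,1],[44,0]]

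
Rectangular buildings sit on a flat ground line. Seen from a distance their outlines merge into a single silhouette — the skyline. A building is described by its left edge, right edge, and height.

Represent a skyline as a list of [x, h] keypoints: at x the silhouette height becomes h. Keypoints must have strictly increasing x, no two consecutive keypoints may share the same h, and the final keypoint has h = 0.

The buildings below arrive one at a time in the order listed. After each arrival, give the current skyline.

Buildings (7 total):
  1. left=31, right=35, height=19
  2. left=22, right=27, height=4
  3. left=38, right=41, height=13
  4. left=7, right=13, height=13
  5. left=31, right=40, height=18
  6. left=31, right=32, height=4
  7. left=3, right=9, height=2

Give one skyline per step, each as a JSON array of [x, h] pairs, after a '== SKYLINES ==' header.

== SKYLINES ==
[[31,19],[35,0]]
[[22,4],[27,0],[31,19],[35,0]]
[[22,4],[27,0],[31,19],[35,0],[38,13],[41,0]]
[[7,13],[13,0],[22,4],[27,0],[31,19],[35,0],[38,13],[41,0]]
[[7,13],[13,0],[22,4],[27,0],[31,19],[35,18],[40,13],[41,0]]
[[7,13],[13,0],[22,4],[27,0],[31,19],[35,18],[40,13],[41,0]]
[[3,2],[7,13],[13,0],[22,4],[27,0],[31,19],[35,18],[40,13],[41,0]]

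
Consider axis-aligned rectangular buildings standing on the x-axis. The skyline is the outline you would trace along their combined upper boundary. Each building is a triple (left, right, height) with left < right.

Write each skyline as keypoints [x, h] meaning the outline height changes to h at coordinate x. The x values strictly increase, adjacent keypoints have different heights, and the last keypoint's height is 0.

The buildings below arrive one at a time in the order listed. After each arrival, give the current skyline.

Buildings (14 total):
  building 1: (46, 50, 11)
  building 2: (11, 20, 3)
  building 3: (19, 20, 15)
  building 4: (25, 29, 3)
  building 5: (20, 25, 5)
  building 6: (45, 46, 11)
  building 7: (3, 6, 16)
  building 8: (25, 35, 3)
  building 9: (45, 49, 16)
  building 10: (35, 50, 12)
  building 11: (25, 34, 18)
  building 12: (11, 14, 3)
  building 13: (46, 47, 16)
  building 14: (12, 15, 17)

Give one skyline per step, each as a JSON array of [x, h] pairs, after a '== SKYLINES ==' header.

== SKYLINES ==
[[46,11],[50,0]]
[[11,3],[20,0],[46,11],[50,0]]
[[11,3],[19,15],[20,0],[46,11],[50,0]]
[[11,3],[19,15],[20,0],[25,3],[29,0],[46,11],[50,0]]
[[11,3],[19,15],[20,5],[25,3],[29,0],[46,11],[50,0]]
[[11,3],[19,15],[20,5],[25,3],[29,0],[45,11],[50,0]]
[[3,16],[6,0],[11,3],[19,15],[20,5],[25,3],[29,0],[45,11],[50,0]]
[[3,16],[6,0],[11,3],[19,15],[20,5],[25,3],[35,0],[45,11],[50,0]]
[[3,16],[6,0],[11,3],[19,15],[20,5],[25,3],[35,0],[45,16],[49,11],[50,0]]
[[3,16],[6,0],[11,3],[19,15],[20,5],[25,3],[35,12],[45,16],[49,12],[50,0]]
[[3,16],[6,0],[11,3],[19,15],[20,5],[25,18],[34,3],[35,12],[45,16],[49,12],[50,0]]
[[3,16],[6,0],[11,3],[19,15],[20,5],[25,18],[34,3],[35,12],[45,16],[49,12],[50,0]]
[[3,16],[6,0],[11,3],[19,15],[20,5],[25,18],[34,3],[35,12],[45,16],[49,12],[50,0]]
[[3,16],[6,0],[11,3],[12,17],[15,3],[19,15],[20,5],[25,18],[34,3],[35,12],[45,16],[49,12],[50,0]]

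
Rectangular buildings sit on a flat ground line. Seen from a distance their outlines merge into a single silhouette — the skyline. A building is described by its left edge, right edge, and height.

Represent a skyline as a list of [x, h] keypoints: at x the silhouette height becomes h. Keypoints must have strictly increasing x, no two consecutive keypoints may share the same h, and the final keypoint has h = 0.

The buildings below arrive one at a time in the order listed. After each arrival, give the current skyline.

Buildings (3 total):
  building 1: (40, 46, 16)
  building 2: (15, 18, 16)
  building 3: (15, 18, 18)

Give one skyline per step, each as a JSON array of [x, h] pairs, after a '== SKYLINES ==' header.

== SKYLINES ==
[[40,16],[46,0]]
[[15,16],[18,0],[40,16],[46,0]]
[[15,18],[18,0],[40,16],[46,0]]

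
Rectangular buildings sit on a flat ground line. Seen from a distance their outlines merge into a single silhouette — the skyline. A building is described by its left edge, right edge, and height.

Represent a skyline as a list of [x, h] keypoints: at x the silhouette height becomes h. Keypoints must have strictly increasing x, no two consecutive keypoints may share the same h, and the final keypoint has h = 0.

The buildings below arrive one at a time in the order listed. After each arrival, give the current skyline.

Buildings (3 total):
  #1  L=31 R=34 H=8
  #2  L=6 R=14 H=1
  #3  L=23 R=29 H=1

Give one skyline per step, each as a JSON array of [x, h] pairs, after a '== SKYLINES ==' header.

== SKYLINES ==
[[31,8],[34,0]]
[[6,1],[14,0],[31,8],[34,0]]
[[6,1],[14,0],[23,1],[29,0],[31,8],[34,0]]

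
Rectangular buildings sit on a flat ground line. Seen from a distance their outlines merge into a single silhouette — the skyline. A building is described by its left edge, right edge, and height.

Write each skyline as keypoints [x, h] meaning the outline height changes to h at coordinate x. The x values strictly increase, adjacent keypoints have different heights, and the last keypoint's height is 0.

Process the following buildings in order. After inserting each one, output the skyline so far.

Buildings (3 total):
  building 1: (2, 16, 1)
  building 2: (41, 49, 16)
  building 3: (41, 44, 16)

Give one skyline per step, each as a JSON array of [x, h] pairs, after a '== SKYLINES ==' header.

== SKYLINES ==
[[2,1],[16,0]]
[[2,1],[16,0],[41,16],[49,0]]
[[2,1],[16,0],[41,16],[49,0]]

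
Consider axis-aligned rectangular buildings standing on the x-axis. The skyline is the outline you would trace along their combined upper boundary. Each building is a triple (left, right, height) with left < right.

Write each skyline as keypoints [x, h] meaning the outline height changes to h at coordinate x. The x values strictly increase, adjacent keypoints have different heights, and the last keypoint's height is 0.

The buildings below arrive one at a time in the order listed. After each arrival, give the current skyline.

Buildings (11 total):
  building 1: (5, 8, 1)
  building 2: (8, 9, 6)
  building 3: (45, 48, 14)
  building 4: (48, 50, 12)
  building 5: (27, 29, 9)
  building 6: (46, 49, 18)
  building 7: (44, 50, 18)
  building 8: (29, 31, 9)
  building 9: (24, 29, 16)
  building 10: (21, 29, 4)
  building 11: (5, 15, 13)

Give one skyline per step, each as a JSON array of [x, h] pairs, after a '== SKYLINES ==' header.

== SKYLINES ==
[[5,1],[8,0]]
[[5,1],[8,6],[9,0]]
[[5,1],[8,6],[9,0],[45,14],[48,0]]
[[5,1],[8,6],[9,0],[45,14],[48,12],[50,0]]
[[5,1],[8,6],[9,0],[27,9],[29,0],[45,14],[48,12],[50,0]]
[[5,1],[8,6],[9,0],[27,9],[29,0],[45,14],[46,18],[49,12],[50,0]]
[[5,1],[8,6],[9,0],[27,9],[29,0],[44,18],[50,0]]
[[5,1],[8,6],[9,0],[27,9],[31,0],[44,18],[50,0]]
[[5,1],[8,6],[9,0],[24,16],[29,9],[31,0],[44,18],[50,0]]
[[5,1],[8,6],[9,0],[21,4],[24,16],[29,9],[31,0],[44,18],[50,0]]
[[5,13],[15,0],[21,4],[24,16],[29,9],[31,0],[44,18],[50,0]]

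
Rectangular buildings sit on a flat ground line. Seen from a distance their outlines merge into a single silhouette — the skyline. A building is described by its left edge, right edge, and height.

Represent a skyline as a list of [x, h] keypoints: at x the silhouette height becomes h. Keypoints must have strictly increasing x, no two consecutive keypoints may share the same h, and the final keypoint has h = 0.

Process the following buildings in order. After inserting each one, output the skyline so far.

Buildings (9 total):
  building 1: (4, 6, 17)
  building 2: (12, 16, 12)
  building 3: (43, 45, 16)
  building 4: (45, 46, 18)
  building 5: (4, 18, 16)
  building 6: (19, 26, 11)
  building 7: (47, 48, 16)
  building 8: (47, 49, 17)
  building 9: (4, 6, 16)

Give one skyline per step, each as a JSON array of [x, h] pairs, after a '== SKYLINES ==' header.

== SKYLINES ==
[[4,17],[6,0]]
[[4,17],[6,0],[12,12],[16,0]]
[[4,17],[6,0],[12,12],[16,0],[43,16],[45,0]]
[[4,17],[6,0],[12,12],[16,0],[43,16],[45,18],[46,0]]
[[4,17],[6,16],[18,0],[43,16],[45,18],[46,0]]
[[4,17],[6,16],[18,0],[19,11],[26,0],[43,16],[45,18],[46,0]]
[[4,17],[6,16],[18,0],[19,11],[26,0],[43,16],[45,18],[46,0],[47,16],[48,0]]
[[4,17],[6,16],[18,0],[19,11],[26,0],[43,16],[45,18],[46,0],[47,17],[49,0]]
[[4,17],[6,16],[18,0],[19,11],[26,0],[43,16],[45,18],[46,0],[47,17],[49,0]]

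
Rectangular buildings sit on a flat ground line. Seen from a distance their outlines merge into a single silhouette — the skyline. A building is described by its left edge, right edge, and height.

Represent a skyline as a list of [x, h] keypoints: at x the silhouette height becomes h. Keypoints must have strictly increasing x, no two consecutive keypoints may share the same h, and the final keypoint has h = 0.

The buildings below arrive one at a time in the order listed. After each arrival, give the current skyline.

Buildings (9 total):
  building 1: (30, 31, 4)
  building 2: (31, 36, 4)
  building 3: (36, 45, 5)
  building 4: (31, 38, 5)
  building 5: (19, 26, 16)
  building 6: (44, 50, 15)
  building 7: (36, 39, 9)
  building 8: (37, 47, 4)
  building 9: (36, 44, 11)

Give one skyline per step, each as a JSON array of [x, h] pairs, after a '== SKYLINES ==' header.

== SKYLINES ==
[[30,4],[31,0]]
[[30,4],[36,0]]
[[30,4],[36,5],[45,0]]
[[30,4],[31,5],[45,0]]
[[19,16],[26,0],[30,4],[31,5],[45,0]]
[[19,16],[26,0],[30,4],[31,5],[44,15],[50,0]]
[[19,16],[26,0],[30,4],[31,5],[36,9],[39,5],[44,15],[50,0]]
[[19,16],[26,0],[30,4],[31,5],[36,9],[39,5],[44,15],[50,0]]
[[19,16],[26,0],[30,4],[31,5],[36,11],[44,15],[50,0]]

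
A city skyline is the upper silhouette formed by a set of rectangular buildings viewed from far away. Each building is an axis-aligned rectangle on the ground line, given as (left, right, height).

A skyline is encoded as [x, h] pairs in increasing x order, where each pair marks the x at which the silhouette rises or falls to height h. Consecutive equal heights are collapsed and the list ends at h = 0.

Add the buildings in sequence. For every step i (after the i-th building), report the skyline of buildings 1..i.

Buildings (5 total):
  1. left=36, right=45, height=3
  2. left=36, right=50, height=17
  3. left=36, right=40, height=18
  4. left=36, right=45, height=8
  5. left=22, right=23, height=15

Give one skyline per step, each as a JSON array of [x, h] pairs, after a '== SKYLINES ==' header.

== SKYLINES ==
[[36,3],[45,0]]
[[36,17],[50,0]]
[[36,18],[40,17],[50,0]]
[[36,18],[40,17],[50,0]]
[[22,15],[23,0],[36,18],[40,17],[50,0]]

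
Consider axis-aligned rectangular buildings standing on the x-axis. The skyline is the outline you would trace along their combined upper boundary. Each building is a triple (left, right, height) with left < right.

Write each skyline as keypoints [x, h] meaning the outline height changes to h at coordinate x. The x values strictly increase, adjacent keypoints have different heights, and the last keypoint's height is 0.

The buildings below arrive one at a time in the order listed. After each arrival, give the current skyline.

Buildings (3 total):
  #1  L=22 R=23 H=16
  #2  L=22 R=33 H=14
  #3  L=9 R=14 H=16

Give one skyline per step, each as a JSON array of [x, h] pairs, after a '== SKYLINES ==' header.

== SKYLINES ==
[[22,16],[23,0]]
[[22,16],[23,14],[33,0]]
[[9,16],[14,0],[22,16],[23,14],[33,0]]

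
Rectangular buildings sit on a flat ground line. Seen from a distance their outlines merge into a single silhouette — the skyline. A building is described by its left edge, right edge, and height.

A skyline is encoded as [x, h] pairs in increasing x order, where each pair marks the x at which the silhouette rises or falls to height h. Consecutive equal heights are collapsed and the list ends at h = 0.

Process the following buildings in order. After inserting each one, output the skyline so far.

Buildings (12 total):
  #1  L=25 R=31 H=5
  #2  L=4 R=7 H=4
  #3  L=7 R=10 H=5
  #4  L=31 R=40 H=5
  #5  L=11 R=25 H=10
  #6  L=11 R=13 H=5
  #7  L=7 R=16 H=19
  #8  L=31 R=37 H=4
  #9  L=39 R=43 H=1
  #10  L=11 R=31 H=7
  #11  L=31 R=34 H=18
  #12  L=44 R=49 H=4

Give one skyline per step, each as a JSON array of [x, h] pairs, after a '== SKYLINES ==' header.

== SKYLINES ==
[[25,5],[31,0]]
[[4,4],[7,0],[25,5],[31,0]]
[[4,4],[7,5],[10,0],[25,5],[31,0]]
[[4,4],[7,5],[10,0],[25,5],[40,0]]
[[4,4],[7,5],[10,0],[11,10],[25,5],[40,0]]
[[4,4],[7,5],[10,0],[11,10],[25,5],[40,0]]
[[4,4],[7,19],[16,10],[25,5],[40,0]]
[[4,4],[7,19],[16,10],[25,5],[40,0]]
[[4,4],[7,19],[16,10],[25,5],[40,1],[43,0]]
[[4,4],[7,19],[16,10],[25,7],[31,5],[40,1],[43,0]]
[[4,4],[7,19],[16,10],[25,7],[31,18],[34,5],[40,1],[43,0]]
[[4,4],[7,19],[16,10],[25,7],[31,18],[34,5],[40,1],[43,0],[44,4],[49,0]]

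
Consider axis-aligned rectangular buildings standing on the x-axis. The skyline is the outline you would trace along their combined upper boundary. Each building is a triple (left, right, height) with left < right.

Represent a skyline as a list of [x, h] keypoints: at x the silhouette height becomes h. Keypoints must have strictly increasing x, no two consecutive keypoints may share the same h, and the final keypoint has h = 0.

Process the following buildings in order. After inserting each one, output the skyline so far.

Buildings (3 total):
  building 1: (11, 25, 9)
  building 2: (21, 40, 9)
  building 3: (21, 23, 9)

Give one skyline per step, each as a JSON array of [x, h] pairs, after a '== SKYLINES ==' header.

== SKYLINES ==
[[11,9],[25,0]]
[[11,9],[40,0]]
[[11,9],[40,0]]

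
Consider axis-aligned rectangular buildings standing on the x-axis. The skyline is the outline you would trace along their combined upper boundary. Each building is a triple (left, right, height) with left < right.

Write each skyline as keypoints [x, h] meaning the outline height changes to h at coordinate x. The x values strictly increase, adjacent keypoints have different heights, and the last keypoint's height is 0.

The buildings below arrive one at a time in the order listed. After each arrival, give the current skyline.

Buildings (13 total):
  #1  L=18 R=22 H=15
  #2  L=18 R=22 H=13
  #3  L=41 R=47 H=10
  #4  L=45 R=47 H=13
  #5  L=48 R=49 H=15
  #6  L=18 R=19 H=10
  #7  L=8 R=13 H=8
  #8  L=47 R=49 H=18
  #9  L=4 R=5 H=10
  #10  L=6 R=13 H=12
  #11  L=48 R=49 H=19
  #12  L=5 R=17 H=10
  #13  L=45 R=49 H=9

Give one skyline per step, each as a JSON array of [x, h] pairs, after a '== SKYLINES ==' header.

== SKYLINES ==
[[18,15],[22,0]]
[[18,15],[22,0]]
[[18,15],[22,0],[41,10],[47,0]]
[[18,15],[22,0],[41,10],[45,13],[47,0]]
[[18,15],[22,0],[41,10],[45,13],[47,0],[48,15],[49,0]]
[[18,15],[22,0],[41,10],[45,13],[47,0],[48,15],[49,0]]
[[8,8],[13,0],[18,15],[22,0],[41,10],[45,13],[47,0],[48,15],[49,0]]
[[8,8],[13,0],[18,15],[22,0],[41,10],[45,13],[47,18],[49,0]]
[[4,10],[5,0],[8,8],[13,0],[18,15],[22,0],[41,10],[45,13],[47,18],[49,0]]
[[4,10],[5,0],[6,12],[13,0],[18,15],[22,0],[41,10],[45,13],[47,18],[49,0]]
[[4,10],[5,0],[6,12],[13,0],[18,15],[22,0],[41,10],[45,13],[47,18],[48,19],[49,0]]
[[4,10],[6,12],[13,10],[17,0],[18,15],[22,0],[41,10],[45,13],[47,18],[48,19],[49,0]]
[[4,10],[6,12],[13,10],[17,0],[18,15],[22,0],[41,10],[45,13],[47,18],[48,19],[49,0]]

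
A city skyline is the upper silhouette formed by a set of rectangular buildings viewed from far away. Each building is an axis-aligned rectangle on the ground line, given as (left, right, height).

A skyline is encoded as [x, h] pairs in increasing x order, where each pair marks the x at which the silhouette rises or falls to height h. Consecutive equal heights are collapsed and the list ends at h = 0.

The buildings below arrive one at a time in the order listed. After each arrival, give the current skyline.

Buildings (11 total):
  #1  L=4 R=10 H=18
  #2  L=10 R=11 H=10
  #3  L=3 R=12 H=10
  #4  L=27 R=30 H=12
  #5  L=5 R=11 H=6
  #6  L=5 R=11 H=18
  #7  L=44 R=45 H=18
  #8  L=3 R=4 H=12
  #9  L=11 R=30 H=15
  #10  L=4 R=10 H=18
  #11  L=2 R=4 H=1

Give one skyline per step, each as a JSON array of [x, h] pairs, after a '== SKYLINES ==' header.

== SKYLINES ==
[[4,18],[10,0]]
[[4,18],[10,10],[11,0]]
[[3,10],[4,18],[10,10],[12,0]]
[[3,10],[4,18],[10,10],[12,0],[27,12],[30,0]]
[[3,10],[4,18],[10,10],[12,0],[27,12],[30,0]]
[[3,10],[4,18],[11,10],[12,0],[27,12],[30,0]]
[[3,10],[4,18],[11,10],[12,0],[27,12],[30,0],[44,18],[45,0]]
[[3,12],[4,18],[11,10],[12,0],[27,12],[30,0],[44,18],[45,0]]
[[3,12],[4,18],[11,15],[30,0],[44,18],[45,0]]
[[3,12],[4,18],[11,15],[30,0],[44,18],[45,0]]
[[2,1],[3,12],[4,18],[11,15],[30,0],[44,18],[45,0]]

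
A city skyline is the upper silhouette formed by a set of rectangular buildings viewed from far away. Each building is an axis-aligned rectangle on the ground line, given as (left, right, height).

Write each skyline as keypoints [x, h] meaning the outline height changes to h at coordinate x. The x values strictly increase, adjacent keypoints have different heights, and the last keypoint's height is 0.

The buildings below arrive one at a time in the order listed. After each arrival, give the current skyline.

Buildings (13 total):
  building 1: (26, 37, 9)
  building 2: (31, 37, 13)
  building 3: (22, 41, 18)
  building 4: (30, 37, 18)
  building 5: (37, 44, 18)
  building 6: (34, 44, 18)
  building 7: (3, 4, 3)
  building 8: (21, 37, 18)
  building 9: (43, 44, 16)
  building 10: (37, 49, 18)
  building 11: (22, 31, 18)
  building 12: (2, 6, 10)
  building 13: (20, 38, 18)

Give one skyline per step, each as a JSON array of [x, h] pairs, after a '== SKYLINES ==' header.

== SKYLINES ==
[[26,9],[37,0]]
[[26,9],[31,13],[37,0]]
[[22,18],[41,0]]
[[22,18],[41,0]]
[[22,18],[44,0]]
[[22,18],[44,0]]
[[3,3],[4,0],[22,18],[44,0]]
[[3,3],[4,0],[21,18],[44,0]]
[[3,3],[4,0],[21,18],[44,0]]
[[3,3],[4,0],[21,18],[49,0]]
[[3,3],[4,0],[21,18],[49,0]]
[[2,10],[6,0],[21,18],[49,0]]
[[2,10],[6,0],[20,18],[49,0]]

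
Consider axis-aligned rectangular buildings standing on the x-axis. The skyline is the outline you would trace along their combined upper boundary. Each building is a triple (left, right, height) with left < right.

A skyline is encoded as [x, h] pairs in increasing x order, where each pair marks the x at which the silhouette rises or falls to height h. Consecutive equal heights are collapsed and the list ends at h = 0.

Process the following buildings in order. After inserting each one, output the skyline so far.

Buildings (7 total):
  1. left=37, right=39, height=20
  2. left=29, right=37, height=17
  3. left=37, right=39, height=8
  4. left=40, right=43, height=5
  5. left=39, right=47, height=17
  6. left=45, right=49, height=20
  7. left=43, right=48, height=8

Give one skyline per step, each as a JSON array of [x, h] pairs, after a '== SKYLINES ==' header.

== SKYLINES ==
[[37,20],[39,0]]
[[29,17],[37,20],[39,0]]
[[29,17],[37,20],[39,0]]
[[29,17],[37,20],[39,0],[40,5],[43,0]]
[[29,17],[37,20],[39,17],[47,0]]
[[29,17],[37,20],[39,17],[45,20],[49,0]]
[[29,17],[37,20],[39,17],[45,20],[49,0]]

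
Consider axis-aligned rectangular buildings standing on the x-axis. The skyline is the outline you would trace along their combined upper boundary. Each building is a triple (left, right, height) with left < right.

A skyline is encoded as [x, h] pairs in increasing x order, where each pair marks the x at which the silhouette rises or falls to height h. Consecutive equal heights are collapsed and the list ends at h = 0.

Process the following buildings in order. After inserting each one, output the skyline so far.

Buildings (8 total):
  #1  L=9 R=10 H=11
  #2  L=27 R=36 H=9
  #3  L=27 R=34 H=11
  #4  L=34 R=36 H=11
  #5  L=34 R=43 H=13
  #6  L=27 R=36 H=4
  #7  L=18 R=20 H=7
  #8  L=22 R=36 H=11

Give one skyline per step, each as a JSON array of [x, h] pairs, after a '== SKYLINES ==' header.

== SKYLINES ==
[[9,11],[10,0]]
[[9,11],[10,0],[27,9],[36,0]]
[[9,11],[10,0],[27,11],[34,9],[36,0]]
[[9,11],[10,0],[27,11],[36,0]]
[[9,11],[10,0],[27,11],[34,13],[43,0]]
[[9,11],[10,0],[27,11],[34,13],[43,0]]
[[9,11],[10,0],[18,7],[20,0],[27,11],[34,13],[43,0]]
[[9,11],[10,0],[18,7],[20,0],[22,11],[34,13],[43,0]]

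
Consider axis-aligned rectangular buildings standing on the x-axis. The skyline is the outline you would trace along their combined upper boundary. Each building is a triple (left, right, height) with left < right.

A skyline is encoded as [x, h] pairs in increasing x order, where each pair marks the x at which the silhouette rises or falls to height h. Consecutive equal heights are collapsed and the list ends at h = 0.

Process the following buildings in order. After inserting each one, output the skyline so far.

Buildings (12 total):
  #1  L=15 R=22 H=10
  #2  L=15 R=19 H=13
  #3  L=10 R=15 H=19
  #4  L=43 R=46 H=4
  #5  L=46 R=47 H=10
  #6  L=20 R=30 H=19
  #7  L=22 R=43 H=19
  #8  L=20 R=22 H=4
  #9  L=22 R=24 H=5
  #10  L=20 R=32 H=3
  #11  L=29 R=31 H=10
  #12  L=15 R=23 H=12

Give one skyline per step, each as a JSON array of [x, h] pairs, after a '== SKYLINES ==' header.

== SKYLINES ==
[[15,10],[22,0]]
[[15,13],[19,10],[22,0]]
[[10,19],[15,13],[19,10],[22,0]]
[[10,19],[15,13],[19,10],[22,0],[43,4],[46,0]]
[[10,19],[15,13],[19,10],[22,0],[43,4],[46,10],[47,0]]
[[10,19],[15,13],[19,10],[20,19],[30,0],[43,4],[46,10],[47,0]]
[[10,19],[15,13],[19,10],[20,19],[43,4],[46,10],[47,0]]
[[10,19],[15,13],[19,10],[20,19],[43,4],[46,10],[47,0]]
[[10,19],[15,13],[19,10],[20,19],[43,4],[46,10],[47,0]]
[[10,19],[15,13],[19,10],[20,19],[43,4],[46,10],[47,0]]
[[10,19],[15,13],[19,10],[20,19],[43,4],[46,10],[47,0]]
[[10,19],[15,13],[19,12],[20,19],[43,4],[46,10],[47,0]]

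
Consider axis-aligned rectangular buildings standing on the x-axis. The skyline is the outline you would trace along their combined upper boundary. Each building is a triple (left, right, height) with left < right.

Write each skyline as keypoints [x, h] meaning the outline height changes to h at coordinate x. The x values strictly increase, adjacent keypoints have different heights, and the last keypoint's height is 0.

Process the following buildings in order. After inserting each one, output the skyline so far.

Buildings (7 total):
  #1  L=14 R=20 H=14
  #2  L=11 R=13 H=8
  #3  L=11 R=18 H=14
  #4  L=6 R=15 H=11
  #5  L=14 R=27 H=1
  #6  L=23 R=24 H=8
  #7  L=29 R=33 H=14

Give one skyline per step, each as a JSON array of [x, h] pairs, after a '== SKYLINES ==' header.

== SKYLINES ==
[[14,14],[20,0]]
[[11,8],[13,0],[14,14],[20,0]]
[[11,14],[20,0]]
[[6,11],[11,14],[20,0]]
[[6,11],[11,14],[20,1],[27,0]]
[[6,11],[11,14],[20,1],[23,8],[24,1],[27,0]]
[[6,11],[11,14],[20,1],[23,8],[24,1],[27,0],[29,14],[33,0]]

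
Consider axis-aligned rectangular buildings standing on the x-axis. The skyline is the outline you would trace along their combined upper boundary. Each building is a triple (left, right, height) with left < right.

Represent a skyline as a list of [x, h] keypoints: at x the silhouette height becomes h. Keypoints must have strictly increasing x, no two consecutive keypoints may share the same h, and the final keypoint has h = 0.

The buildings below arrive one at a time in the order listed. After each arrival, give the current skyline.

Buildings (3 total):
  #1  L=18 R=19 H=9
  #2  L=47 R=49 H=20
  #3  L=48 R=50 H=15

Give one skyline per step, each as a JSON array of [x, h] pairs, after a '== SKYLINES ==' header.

== SKYLINES ==
[[18,9],[19,0]]
[[18,9],[19,0],[47,20],[49,0]]
[[18,9],[19,0],[47,20],[49,15],[50,0]]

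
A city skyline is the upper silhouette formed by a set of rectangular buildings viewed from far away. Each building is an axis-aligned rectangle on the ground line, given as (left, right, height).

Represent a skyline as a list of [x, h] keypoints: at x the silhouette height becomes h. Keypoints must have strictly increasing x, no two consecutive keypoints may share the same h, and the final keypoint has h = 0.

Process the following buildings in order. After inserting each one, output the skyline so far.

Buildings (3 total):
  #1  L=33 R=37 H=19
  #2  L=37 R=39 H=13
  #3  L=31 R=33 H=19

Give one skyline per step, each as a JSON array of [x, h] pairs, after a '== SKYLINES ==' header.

== SKYLINES ==
[[33,19],[37,0]]
[[33,19],[37,13],[39,0]]
[[31,19],[37,13],[39,0]]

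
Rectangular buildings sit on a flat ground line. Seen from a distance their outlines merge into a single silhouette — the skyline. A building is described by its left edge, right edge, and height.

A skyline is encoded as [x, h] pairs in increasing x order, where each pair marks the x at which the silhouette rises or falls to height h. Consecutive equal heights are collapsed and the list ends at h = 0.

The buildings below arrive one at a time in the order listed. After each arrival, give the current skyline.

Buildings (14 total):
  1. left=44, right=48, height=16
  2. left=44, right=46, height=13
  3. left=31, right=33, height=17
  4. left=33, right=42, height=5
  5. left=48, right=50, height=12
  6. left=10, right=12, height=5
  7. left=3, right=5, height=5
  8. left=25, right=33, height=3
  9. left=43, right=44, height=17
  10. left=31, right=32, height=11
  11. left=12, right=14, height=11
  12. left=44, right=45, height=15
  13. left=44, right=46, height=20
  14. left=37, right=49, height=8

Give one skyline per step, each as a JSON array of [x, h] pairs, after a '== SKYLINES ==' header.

== SKYLINES ==
[[44,16],[48,0]]
[[44,16],[48,0]]
[[31,17],[33,0],[44,16],[48,0]]
[[31,17],[33,5],[42,0],[44,16],[48,0]]
[[31,17],[33,5],[42,0],[44,16],[48,12],[50,0]]
[[10,5],[12,0],[31,17],[33,5],[42,0],[44,16],[48,12],[50,0]]
[[3,5],[5,0],[10,5],[12,0],[31,17],[33,5],[42,0],[44,16],[48,12],[50,0]]
[[3,5],[5,0],[10,5],[12,0],[25,3],[31,17],[33,5],[42,0],[44,16],[48,12],[50,0]]
[[3,5],[5,0],[10,5],[12,0],[25,3],[31,17],[33,5],[42,0],[43,17],[44,16],[48,12],[50,0]]
[[3,5],[5,0],[10,5],[12,0],[25,3],[31,17],[33,5],[42,0],[43,17],[44,16],[48,12],[50,0]]
[[3,5],[5,0],[10,5],[12,11],[14,0],[25,3],[31,17],[33,5],[42,0],[43,17],[44,16],[48,12],[50,0]]
[[3,5],[5,0],[10,5],[12,11],[14,0],[25,3],[31,17],[33,5],[42,0],[43,17],[44,16],[48,12],[50,0]]
[[3,5],[5,0],[10,5],[12,11],[14,0],[25,3],[31,17],[33,5],[42,0],[43,17],[44,20],[46,16],[48,12],[50,0]]
[[3,5],[5,0],[10,5],[12,11],[14,0],[25,3],[31,17],[33,5],[37,8],[43,17],[44,20],[46,16],[48,12],[50,0]]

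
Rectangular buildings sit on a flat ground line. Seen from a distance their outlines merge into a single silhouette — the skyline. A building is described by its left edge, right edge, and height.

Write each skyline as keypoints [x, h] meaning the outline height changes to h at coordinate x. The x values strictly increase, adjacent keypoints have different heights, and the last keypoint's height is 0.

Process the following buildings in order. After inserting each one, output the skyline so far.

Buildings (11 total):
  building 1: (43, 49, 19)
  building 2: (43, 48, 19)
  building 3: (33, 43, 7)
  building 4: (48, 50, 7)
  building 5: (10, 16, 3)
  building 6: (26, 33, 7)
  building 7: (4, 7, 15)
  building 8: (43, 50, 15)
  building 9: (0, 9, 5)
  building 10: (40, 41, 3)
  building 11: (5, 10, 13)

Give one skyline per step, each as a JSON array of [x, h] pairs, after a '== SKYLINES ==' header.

== SKYLINES ==
[[43,19],[49,0]]
[[43,19],[49,0]]
[[33,7],[43,19],[49,0]]
[[33,7],[43,19],[49,7],[50,0]]
[[10,3],[16,0],[33,7],[43,19],[49,7],[50,0]]
[[10,3],[16,0],[26,7],[43,19],[49,7],[50,0]]
[[4,15],[7,0],[10,3],[16,0],[26,7],[43,19],[49,7],[50,0]]
[[4,15],[7,0],[10,3],[16,0],[26,7],[43,19],[49,15],[50,0]]
[[0,5],[4,15],[7,5],[9,0],[10,3],[16,0],[26,7],[43,19],[49,15],[50,0]]
[[0,5],[4,15],[7,5],[9,0],[10,3],[16,0],[26,7],[43,19],[49,15],[50,0]]
[[0,5],[4,15],[7,13],[10,3],[16,0],[26,7],[43,19],[49,15],[50,0]]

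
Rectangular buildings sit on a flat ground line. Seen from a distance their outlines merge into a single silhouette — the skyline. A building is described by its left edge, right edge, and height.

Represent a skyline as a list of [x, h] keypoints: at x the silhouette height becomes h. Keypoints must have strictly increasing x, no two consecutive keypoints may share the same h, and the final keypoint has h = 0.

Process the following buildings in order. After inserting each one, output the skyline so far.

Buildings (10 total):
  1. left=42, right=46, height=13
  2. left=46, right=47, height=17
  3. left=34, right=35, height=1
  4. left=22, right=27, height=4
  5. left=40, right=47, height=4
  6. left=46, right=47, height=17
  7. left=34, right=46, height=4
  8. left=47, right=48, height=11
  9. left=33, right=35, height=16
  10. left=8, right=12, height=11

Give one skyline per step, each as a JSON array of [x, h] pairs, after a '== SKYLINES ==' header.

== SKYLINES ==
[[42,13],[46,0]]
[[42,13],[46,17],[47,0]]
[[34,1],[35,0],[42,13],[46,17],[47,0]]
[[22,4],[27,0],[34,1],[35,0],[42,13],[46,17],[47,0]]
[[22,4],[27,0],[34,1],[35,0],[40,4],[42,13],[46,17],[47,0]]
[[22,4],[27,0],[34,1],[35,0],[40,4],[42,13],[46,17],[47,0]]
[[22,4],[27,0],[34,4],[42,13],[46,17],[47,0]]
[[22,4],[27,0],[34,4],[42,13],[46,17],[47,11],[48,0]]
[[22,4],[27,0],[33,16],[35,4],[42,13],[46,17],[47,11],[48,0]]
[[8,11],[12,0],[22,4],[27,0],[33,16],[35,4],[42,13],[46,17],[47,11],[48,0]]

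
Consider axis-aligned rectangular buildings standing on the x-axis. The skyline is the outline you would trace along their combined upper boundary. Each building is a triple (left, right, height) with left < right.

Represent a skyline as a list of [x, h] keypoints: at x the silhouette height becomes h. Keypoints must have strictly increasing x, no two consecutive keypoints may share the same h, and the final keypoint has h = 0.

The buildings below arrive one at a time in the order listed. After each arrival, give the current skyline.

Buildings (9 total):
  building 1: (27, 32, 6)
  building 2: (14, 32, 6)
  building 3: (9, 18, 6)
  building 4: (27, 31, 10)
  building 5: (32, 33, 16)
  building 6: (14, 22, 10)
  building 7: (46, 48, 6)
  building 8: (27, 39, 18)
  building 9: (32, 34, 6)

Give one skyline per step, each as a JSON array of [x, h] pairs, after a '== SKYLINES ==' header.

== SKYLINES ==
[[27,6],[32,0]]
[[14,6],[32,0]]
[[9,6],[32,0]]
[[9,6],[27,10],[31,6],[32,0]]
[[9,6],[27,10],[31,6],[32,16],[33,0]]
[[9,6],[14,10],[22,6],[27,10],[31,6],[32,16],[33,0]]
[[9,6],[14,10],[22,6],[27,10],[31,6],[32,16],[33,0],[46,6],[48,0]]
[[9,6],[14,10],[22,6],[27,18],[39,0],[46,6],[48,0]]
[[9,6],[14,10],[22,6],[27,18],[39,0],[46,6],[48,0]]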